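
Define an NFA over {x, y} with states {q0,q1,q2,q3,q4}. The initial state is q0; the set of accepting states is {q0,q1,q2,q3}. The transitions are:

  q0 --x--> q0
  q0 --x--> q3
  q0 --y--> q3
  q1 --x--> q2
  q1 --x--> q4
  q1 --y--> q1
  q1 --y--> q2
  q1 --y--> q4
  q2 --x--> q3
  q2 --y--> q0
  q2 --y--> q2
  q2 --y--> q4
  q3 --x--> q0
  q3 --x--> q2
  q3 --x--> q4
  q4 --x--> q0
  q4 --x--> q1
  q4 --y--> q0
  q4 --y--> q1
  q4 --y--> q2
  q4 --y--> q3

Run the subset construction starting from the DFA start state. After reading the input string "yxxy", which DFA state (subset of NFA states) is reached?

{q1,q2,q3,q4}

Start: {q0}.
δ(q0,y) = {q3}.
Union: {q3}.
After y: {q3}.
δ(q3,x) = {q0,q2,q4}.
Union: {q0,q2,q4}.
After x: {q0,q2,q4}.
δ(q0,x) = {q0,q3}; δ(q2,x) = {q3}; δ(q4,x) = {q0,q1}.
Union: {q0,q1,q3}.
After x: {q0,q1,q3}.
δ(q0,y) = {q3}; δ(q1,y) = {q1,q2,q4}; δ(q3,y) = ∅.
Union: {q1,q2,q3,q4}.
After y: {q1,q2,q3,q4}.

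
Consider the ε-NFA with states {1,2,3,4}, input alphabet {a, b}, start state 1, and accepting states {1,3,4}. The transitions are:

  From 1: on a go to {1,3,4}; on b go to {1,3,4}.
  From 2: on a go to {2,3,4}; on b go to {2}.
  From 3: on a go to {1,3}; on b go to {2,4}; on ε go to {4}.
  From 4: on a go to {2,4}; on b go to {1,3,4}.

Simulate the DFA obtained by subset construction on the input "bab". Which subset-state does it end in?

{1,2,3,4}

Start: {1}.
δ(1,b) = {1,3,4}.
Union: {1,3,4}.
After b: {1,3,4}.
δ(1,a) = {1,3,4}; δ(3,a) = {1,3}; δ(4,a) = {2,4}.
Union: {1,2,3,4}.
After a: {1,2,3,4}.
δ(1,b) = {1,3,4}; δ(2,b) = {2}; δ(3,b) = {2,4}; δ(4,b) = {1,3,4}.
Union: {1,2,3,4}.
After b: {1,2,3,4}.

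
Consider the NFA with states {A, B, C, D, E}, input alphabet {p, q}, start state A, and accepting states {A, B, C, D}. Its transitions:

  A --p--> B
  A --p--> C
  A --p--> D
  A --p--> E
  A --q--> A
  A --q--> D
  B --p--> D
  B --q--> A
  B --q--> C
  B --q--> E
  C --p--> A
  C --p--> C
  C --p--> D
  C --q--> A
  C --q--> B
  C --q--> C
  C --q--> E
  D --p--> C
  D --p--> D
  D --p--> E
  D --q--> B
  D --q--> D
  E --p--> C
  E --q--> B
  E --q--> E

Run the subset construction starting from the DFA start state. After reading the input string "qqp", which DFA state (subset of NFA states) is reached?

{B, C, D, E}

Start: {A}.
δ(A,q) = {A, D}.
Union: {A, D}.
After q: {A, D}.
δ(A,q) = {A, D}; δ(D,q) = {B, D}.
Union: {A, B, D}.
After q: {A, B, D}.
δ(A,p) = {B, C, D, E}; δ(B,p) = {D}; δ(D,p) = {C, D, E}.
Union: {B, C, D, E}.
After p: {B, C, D, E}.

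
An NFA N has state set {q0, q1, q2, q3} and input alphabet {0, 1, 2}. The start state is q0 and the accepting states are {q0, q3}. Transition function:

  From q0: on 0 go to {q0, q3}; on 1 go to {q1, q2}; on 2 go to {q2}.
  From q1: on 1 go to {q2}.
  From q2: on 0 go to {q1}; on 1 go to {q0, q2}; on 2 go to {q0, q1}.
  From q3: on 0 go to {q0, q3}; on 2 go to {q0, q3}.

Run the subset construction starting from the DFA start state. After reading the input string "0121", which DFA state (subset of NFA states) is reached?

{q1, q2}

Start: {q0}.
δ(q0,0) = {q0, q3}.
Union: {q0, q3}.
After 0: {q0, q3}.
δ(q0,1) = {q1, q2}; δ(q3,1) = ∅.
Union: {q1, q2}.
After 1: {q1, q2}.
δ(q1,2) = ∅; δ(q2,2) = {q0, q1}.
Union: {q0, q1}.
After 2: {q0, q1}.
δ(q0,1) = {q1, q2}; δ(q1,1) = {q2}.
Union: {q1, q2}.
After 1: {q1, q2}.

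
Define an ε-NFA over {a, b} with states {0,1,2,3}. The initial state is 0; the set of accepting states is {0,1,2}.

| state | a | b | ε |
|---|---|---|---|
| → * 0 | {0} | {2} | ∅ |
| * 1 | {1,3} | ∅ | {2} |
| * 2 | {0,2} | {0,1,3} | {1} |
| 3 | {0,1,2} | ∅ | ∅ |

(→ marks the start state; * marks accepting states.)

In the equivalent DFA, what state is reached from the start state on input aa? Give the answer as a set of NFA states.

{0}

Start: {0}.
δ(0,a) = {0}.
Union: {0}.
After a: {0}.
δ(0,a) = {0}.
Union: {0}.
After a: {0}.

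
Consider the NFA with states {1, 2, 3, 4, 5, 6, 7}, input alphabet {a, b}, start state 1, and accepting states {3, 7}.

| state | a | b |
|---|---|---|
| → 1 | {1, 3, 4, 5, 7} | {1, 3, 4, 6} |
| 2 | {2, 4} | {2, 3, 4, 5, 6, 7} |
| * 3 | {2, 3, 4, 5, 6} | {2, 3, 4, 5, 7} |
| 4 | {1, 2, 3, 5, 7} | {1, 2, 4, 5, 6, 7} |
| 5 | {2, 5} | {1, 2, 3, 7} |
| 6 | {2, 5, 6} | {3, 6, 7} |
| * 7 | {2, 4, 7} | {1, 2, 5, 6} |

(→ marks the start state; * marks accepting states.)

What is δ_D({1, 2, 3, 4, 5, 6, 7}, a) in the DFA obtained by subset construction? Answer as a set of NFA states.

{1, 2, 3, 4, 5, 6, 7}

δ(1,a) = {1, 3, 4, 5, 7}; δ(2,a) = {2, 4}; δ(3,a) = {2, 3, 4, 5, 6}; δ(4,a) = {1, 2, 3, 5, 7}; δ(5,a) = {2, 5}; δ(6,a) = {2, 5, 6}; δ(7,a) = {2, 4, 7}.
Union: {1, 2, 3, 4, 5, 6, 7}.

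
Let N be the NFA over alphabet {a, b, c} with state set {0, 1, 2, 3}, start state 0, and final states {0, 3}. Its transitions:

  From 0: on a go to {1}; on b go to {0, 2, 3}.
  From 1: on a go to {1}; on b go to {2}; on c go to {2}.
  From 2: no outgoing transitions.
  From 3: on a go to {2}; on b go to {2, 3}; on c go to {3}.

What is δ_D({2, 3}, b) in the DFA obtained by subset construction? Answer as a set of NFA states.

δ(2,b) = ∅; δ(3,b) = {2, 3}.
Union: {2, 3}.

{2, 3}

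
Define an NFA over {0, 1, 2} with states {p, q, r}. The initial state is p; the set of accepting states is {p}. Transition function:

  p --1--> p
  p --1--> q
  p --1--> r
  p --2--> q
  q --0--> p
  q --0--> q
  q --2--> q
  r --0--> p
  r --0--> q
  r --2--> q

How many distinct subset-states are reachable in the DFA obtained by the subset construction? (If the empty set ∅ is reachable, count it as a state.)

5

Start state of the DFA: {p}.
{p} --0--> ∅  [new]
{p} --1--> {p, q, r}  [new]
{p} --2--> {q}  [new]
∅ --0--> ∅  [seen]
∅ --1--> ∅  [seen]
∅ --2--> ∅  [seen]
{p, q, r} --0--> {p, q}  [new]
{p, q, r} --1--> {p, q, r}  [seen]
{p, q, r} --2--> {q}  [seen]
{q} --0--> {p, q}  [seen]
{q} --1--> ∅  [seen]
{q} --2--> {q}  [seen]
{p, q} --0--> {p, q}  [seen]
{p, q} --1--> {p, q, r}  [seen]
{p, q} --2--> {q}  [seen]
Reachable DFA states: {p}, ∅, {p, q, r}, {q}, {p, q}.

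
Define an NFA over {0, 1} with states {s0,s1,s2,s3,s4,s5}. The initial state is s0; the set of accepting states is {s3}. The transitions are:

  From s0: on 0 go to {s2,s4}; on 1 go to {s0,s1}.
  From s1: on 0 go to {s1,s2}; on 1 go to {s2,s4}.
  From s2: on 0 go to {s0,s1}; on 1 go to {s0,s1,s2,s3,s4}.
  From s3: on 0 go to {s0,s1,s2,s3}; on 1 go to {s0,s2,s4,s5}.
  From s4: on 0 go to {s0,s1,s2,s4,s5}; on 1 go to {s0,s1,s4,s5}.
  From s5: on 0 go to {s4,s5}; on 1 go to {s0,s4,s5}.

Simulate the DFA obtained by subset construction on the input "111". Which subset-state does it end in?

Start: {s0}.
δ(s0,1) = {s0,s1}.
Union: {s0,s1}.
After 1: {s0,s1}.
δ(s0,1) = {s0,s1}; δ(s1,1) = {s2,s4}.
Union: {s0,s1,s2,s4}.
After 1: {s0,s1,s2,s4}.
δ(s0,1) = {s0,s1}; δ(s1,1) = {s2,s4}; δ(s2,1) = {s0,s1,s2,s3,s4}; δ(s4,1) = {s0,s1,s4,s5}.
Union: {s0,s1,s2,s3,s4,s5}.
After 1: {s0,s1,s2,s3,s4,s5}.

{s0,s1,s2,s3,s4,s5}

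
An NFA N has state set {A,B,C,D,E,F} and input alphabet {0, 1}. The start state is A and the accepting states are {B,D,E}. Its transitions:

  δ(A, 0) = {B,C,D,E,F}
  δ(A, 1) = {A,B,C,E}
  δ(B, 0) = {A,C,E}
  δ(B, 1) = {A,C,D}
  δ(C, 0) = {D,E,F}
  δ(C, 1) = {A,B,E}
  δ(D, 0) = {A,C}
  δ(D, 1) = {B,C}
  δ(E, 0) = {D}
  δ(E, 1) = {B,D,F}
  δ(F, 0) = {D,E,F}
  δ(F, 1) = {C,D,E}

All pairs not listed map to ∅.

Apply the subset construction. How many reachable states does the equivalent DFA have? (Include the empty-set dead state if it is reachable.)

5

Start state of the DFA: {A}.
{A} --0--> {B,C,D,E,F}  [new]
{A} --1--> {A,B,C,E}  [new]
{B,C,D,E,F} --0--> {A,C,D,E,F}  [new]
{B,C,D,E,F} --1--> {A,B,C,D,E,F}  [new]
{A,B,C,E} --0--> {A,B,C,D,E,F}  [seen]
{A,B,C,E} --1--> {A,B,C,D,E,F}  [seen]
{A,C,D,E,F} --0--> {A,B,C,D,E,F}  [seen]
{A,C,D,E,F} --1--> {A,B,C,D,E,F}  [seen]
{A,B,C,D,E,F} --0--> {A,B,C,D,E,F}  [seen]
{A,B,C,D,E,F} --1--> {A,B,C,D,E,F}  [seen]
Reachable DFA states: {A}, {B,C,D,E,F}, {A,B,C,E}, {A,C,D,E,F}, {A,B,C,D,E,F}.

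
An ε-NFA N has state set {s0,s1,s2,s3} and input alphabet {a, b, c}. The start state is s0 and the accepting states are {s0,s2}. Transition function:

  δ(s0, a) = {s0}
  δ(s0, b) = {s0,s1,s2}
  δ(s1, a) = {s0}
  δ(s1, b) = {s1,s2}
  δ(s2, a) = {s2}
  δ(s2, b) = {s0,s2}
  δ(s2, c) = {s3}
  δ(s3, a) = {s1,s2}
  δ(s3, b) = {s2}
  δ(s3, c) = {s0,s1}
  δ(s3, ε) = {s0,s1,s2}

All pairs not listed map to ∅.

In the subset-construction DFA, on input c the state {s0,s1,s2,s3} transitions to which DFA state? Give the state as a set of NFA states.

δ(s0,c) = ∅; δ(s1,c) = ∅; δ(s2,c) = {s3}; δ(s3,c) = {s0,s1}.
Union: {s0,s1,s3}.
ε-closure gives {s0,s1,s2,s3}.

{s0,s1,s2,s3}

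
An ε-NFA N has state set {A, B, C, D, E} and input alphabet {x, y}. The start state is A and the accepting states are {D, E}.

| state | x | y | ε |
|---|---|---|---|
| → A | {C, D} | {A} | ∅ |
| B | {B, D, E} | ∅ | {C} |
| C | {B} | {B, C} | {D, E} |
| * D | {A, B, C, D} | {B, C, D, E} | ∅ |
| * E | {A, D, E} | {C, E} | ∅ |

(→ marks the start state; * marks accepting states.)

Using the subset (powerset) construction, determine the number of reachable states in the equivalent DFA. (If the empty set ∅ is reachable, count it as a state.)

Start state of the DFA: {A} (ε-closure of the NFA start).
{A} --x--> {C, D, E}  [new]
{A} --y--> {A}  [seen]
{C, D, E} --x--> {A, B, C, D, E}  [new]
{C, D, E} --y--> {B, C, D, E}  [new]
{A, B, C, D, E} --x--> {A, B, C, D, E}  [seen]
{A, B, C, D, E} --y--> {A, B, C, D, E}  [seen]
{B, C, D, E} --x--> {A, B, C, D, E}  [seen]
{B, C, D, E} --y--> {B, C, D, E}  [seen]
Reachable DFA states: {A}, {C, D, E}, {A, B, C, D, E}, {B, C, D, E}.

4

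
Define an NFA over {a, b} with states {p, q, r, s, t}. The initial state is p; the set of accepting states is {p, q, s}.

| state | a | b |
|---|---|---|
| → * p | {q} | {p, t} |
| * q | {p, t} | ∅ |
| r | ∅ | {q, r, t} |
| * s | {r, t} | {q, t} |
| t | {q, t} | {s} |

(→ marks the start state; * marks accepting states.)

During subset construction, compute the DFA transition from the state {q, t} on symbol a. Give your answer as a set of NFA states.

δ(q,a) = {p, t}; δ(t,a) = {q, t}.
Union: {p, q, t}.

{p, q, t}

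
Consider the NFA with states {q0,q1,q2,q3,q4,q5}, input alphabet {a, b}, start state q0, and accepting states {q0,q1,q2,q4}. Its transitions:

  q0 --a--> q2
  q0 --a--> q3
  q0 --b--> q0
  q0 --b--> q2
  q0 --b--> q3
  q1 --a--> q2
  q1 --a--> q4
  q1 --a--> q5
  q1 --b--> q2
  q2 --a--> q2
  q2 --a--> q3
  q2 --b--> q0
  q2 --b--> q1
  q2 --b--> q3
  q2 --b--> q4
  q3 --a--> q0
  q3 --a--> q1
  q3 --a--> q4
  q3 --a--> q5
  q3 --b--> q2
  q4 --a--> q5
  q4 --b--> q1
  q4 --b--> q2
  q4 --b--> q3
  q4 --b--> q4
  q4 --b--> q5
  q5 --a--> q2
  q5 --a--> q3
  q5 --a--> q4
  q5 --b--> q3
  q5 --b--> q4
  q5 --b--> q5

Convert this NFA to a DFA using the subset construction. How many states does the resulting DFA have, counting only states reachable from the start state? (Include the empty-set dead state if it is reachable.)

Start state of the DFA: {q0}.
{q0} --a--> {q2,q3}  [new]
{q0} --b--> {q0,q2,q3}  [new]
{q2,q3} --a--> {q0,q1,q2,q3,q4,q5}  [new]
{q2,q3} --b--> {q0,q1,q2,q3,q4}  [new]
{q0,q2,q3} --a--> {q0,q1,q2,q3,q4,q5}  [seen]
{q0,q2,q3} --b--> {q0,q1,q2,q3,q4}  [seen]
{q0,q1,q2,q3,q4,q5} --a--> {q0,q1,q2,q3,q4,q5}  [seen]
{q0,q1,q2,q3,q4,q5} --b--> {q0,q1,q2,q3,q4,q5}  [seen]
{q0,q1,q2,q3,q4} --a--> {q0,q1,q2,q3,q4,q5}  [seen]
{q0,q1,q2,q3,q4} --b--> {q0,q1,q2,q3,q4,q5}  [seen]
Reachable DFA states: {q0}, {q2,q3}, {q0,q2,q3}, {q0,q1,q2,q3,q4,q5}, {q0,q1,q2,q3,q4}.

5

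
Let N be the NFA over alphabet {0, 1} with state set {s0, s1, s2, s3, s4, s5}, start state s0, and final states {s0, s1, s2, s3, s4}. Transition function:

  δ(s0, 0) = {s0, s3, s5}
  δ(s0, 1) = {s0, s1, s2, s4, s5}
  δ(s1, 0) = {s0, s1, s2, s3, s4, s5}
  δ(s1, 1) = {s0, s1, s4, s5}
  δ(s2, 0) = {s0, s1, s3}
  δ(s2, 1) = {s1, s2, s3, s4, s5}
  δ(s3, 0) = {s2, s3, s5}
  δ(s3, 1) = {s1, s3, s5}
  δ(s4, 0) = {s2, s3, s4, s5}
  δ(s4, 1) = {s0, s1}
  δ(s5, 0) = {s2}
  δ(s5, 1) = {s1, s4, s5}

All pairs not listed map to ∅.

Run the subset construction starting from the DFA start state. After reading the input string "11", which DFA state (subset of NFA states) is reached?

{s0, s1, s2, s3, s4, s5}

Start: {s0}.
δ(s0,1) = {s0, s1, s2, s4, s5}.
Union: {s0, s1, s2, s4, s5}.
After 1: {s0, s1, s2, s4, s5}.
δ(s0,1) = {s0, s1, s2, s4, s5}; δ(s1,1) = {s0, s1, s4, s5}; δ(s2,1) = {s1, s2, s3, s4, s5}; δ(s4,1) = {s0, s1}; δ(s5,1) = {s1, s4, s5}.
Union: {s0, s1, s2, s3, s4, s5}.
After 1: {s0, s1, s2, s3, s4, s5}.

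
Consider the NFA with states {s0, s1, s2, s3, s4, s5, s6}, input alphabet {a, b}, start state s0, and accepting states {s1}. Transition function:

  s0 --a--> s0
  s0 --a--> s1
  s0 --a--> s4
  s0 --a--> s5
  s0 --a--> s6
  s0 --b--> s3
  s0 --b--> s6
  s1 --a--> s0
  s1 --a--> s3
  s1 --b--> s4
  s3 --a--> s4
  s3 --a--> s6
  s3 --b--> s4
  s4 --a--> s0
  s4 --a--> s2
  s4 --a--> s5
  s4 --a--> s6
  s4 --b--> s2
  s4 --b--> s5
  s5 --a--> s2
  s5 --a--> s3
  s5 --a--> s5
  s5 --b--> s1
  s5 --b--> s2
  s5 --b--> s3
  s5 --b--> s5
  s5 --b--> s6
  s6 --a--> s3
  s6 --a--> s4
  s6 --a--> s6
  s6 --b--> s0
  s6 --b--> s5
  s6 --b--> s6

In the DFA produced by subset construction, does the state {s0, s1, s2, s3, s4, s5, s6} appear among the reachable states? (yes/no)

yes

Start state of the DFA: {s0}.
{s0} --a--> {s0, s1, s4, s5, s6}  [new]
{s0} --b--> {s3, s6}  [new]
{s0, s1, s4, s5, s6} --a--> {s0, s1, s2, s3, s4, s5, s6}  [new]
{s0, s1, s4, s5, s6} --b--> {s0, s1, s2, s3, s4, s5, s6}  [seen]
{s3, s6} --a--> {s3, s4, s6}  [new]
{s3, s6} --b--> {s0, s4, s5, s6}  [new]
{s0, s1, s2, s3, s4, s5, s6} --a--> {s0, s1, s2, s3, s4, s5, s6}  [seen]
{s0, s1, s2, s3, s4, s5, s6} --b--> {s0, s1, s2, s3, s4, s5, s6}  [seen]
{s3, s4, s6} --a--> {s0, s2, s3, s4, s5, s6}  [new]
{s3, s4, s6} --b--> {s0, s2, s4, s5, s6}  [new]
{s0, s4, s5, s6} --a--> {s0, s1, s2, s3, s4, s5, s6}  [seen]
{s0, s4, s5, s6} --b--> {s0, s1, s2, s3, s5, s6}  [new]
{s0, s2, s3, s4, s5, s6} --a--> {s0, s1, s2, s3, s4, s5, s6}  [seen]
{s0, s2, s3, s4, s5, s6} --b--> {s0, s1, s2, s3, s4, s5, s6}  [seen]
{s0, s2, s4, s5, s6} --a--> {s0, s1, s2, s3, s4, s5, s6}  [seen]
{s0, s2, s4, s5, s6} --b--> {s0, s1, s2, s3, s5, s6}  [seen]
{s0, s1, s2, s3, s5, s6} --a--> {s0, s1, s2, s3, s4, s5, s6}  [seen]
{s0, s1, s2, s3, s5, s6} --b--> {s0, s1, s2, s3, s4, s5, s6}  [seen]
Reachable DFA states: {s0}, {s0, s1, s4, s5, s6}, {s3, s6}, {s0, s1, s2, s3, s4, s5, s6}, {s3, s4, s6}, {s0, s4, s5, s6}, {s0, s2, s3, s4, s5, s6}, {s0, s2, s4, s5, s6}, {s0, s1, s2, s3, s5, s6}.
{s0, s1, s2, s3, s4, s5, s6} is among them.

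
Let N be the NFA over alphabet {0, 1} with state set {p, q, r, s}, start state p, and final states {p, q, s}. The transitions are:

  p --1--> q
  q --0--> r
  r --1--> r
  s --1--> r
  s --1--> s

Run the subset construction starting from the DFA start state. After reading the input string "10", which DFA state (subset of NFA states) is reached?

Start: {p}.
δ(p,1) = {q}.
Union: {q}.
After 1: {q}.
δ(q,0) = {r}.
Union: {r}.
After 0: {r}.

{r}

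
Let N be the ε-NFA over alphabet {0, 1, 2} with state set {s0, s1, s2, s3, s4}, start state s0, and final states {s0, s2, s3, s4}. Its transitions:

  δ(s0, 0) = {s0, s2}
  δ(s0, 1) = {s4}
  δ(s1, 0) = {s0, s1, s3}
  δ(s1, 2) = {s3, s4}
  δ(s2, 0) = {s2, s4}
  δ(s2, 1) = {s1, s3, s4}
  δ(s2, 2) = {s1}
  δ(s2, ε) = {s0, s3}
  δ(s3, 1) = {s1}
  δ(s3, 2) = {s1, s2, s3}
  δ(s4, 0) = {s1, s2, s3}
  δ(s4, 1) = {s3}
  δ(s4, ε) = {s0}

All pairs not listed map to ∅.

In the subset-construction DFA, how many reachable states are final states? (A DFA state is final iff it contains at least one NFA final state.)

Start state of the DFA: {s0} (ε-closure of the NFA start).
{s0} --0--> {s0, s2, s3}  [new]
{s0} --1--> {s0, s4}  [new]
{s0} --2--> ∅  [new]
{s0, s2, s3} --0--> {s0, s2, s3, s4}  [new]
{s0, s2, s3} --1--> {s0, s1, s3, s4}  [new]
{s0, s2, s3} --2--> {s0, s1, s2, s3}  [new]
{s0, s4} --0--> {s0, s1, s2, s3}  [seen]
{s0, s4} --1--> {s0, s3, s4}  [new]
{s0, s4} --2--> ∅  [seen]
∅ --0--> ∅  [seen]
∅ --1--> ∅  [seen]
∅ --2--> ∅  [seen]
{s0, s2, s3, s4} --0--> {s0, s1, s2, s3, s4}  [new]
{s0, s2, s3, s4} --1--> {s0, s1, s3, s4}  [seen]
{s0, s2, s3, s4} --2--> {s0, s1, s2, s3}  [seen]
{s0, s1, s3, s4} --0--> {s0, s1, s2, s3}  [seen]
{s0, s1, s3, s4} --1--> {s0, s1, s3, s4}  [seen]
{s0, s1, s3, s4} --2--> {s0, s1, s2, s3, s4}  [seen]
{s0, s1, s2, s3} --0--> {s0, s1, s2, s3, s4}  [seen]
{s0, s1, s2, s3} --1--> {s0, s1, s3, s4}  [seen]
{s0, s1, s2, s3} --2--> {s0, s1, s2, s3, s4}  [seen]
{s0, s3, s4} --0--> {s0, s1, s2, s3}  [seen]
{s0, s3, s4} --1--> {s0, s1, s3, s4}  [seen]
{s0, s3, s4} --2--> {s0, s1, s2, s3}  [seen]
{s0, s1, s2, s3, s4} --0--> {s0, s1, s2, s3, s4}  [seen]
{s0, s1, s2, s3, s4} --1--> {s0, s1, s3, s4}  [seen]
{s0, s1, s2, s3, s4} --2--> {s0, s1, s2, s3, s4}  [seen]
Reachable DFA states: {s0}, {s0, s2, s3}, {s0, s4}, ∅, {s0, s2, s3, s4}, {s0, s1, s3, s4}, {s0, s1, s2, s3}, {s0, s3, s4}, {s0, s1, s2, s3, s4}.
Accepting DFA states (contain an NFA accepting state): {s0}, {s0, s2, s3}, {s0, s4}, {s0, s2, s3, s4}, {s0, s1, s3, s4}, {s0, s1, s2, s3}, {s0, s3, s4}, {s0, s1, s2, s3, s4}.

8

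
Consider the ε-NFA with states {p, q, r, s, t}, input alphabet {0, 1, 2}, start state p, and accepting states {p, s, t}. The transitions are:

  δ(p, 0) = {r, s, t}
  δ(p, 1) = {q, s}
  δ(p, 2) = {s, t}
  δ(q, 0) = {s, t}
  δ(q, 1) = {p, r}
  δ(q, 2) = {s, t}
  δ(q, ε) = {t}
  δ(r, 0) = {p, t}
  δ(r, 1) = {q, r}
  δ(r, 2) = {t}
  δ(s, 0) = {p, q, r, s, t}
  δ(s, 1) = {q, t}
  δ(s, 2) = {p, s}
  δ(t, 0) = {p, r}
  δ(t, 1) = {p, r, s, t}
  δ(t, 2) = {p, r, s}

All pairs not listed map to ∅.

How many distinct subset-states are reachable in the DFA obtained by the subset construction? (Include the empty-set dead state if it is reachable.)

9

Start state of the DFA: {p} (ε-closure of the NFA start).
{p} --0--> {r, s, t}  [new]
{p} --1--> {q, s, t}  [new]
{p} --2--> {s, t}  [new]
{r, s, t} --0--> {p, q, r, s, t}  [new]
{r, s, t} --1--> {p, q, r, s, t}  [seen]
{r, s, t} --2--> {p, r, s, t}  [new]
{q, s, t} --0--> {p, q, r, s, t}  [seen]
{q, s, t} --1--> {p, q, r, s, t}  [seen]
{q, s, t} --2--> {p, r, s, t}  [seen]
{s, t} --0--> {p, q, r, s, t}  [seen]
{s, t} --1--> {p, q, r, s, t}  [seen]
{s, t} --2--> {p, r, s}  [new]
{p, q, r, s, t} --0--> {p, q, r, s, t}  [seen]
{p, q, r, s, t} --1--> {p, q, r, s, t}  [seen]
{p, q, r, s, t} --2--> {p, r, s, t}  [seen]
{p, r, s, t} --0--> {p, q, r, s, t}  [seen]
{p, r, s, t} --1--> {p, q, r, s, t}  [seen]
{p, r, s, t} --2--> {p, r, s, t}  [seen]
{p, r, s} --0--> {p, q, r, s, t}  [seen]
{p, r, s} --1--> {q, r, s, t}  [new]
{p, r, s} --2--> {p, s, t}  [new]
{q, r, s, t} --0--> {p, q, r, s, t}  [seen]
{q, r, s, t} --1--> {p, q, r, s, t}  [seen]
{q, r, s, t} --2--> {p, r, s, t}  [seen]
{p, s, t} --0--> {p, q, r, s, t}  [seen]
{p, s, t} --1--> {p, q, r, s, t}  [seen]
{p, s, t} --2--> {p, r, s, t}  [seen]
Reachable DFA states: {p}, {r, s, t}, {q, s, t}, {s, t}, {p, q, r, s, t}, {p, r, s, t}, {p, r, s}, {q, r, s, t}, {p, s, t}.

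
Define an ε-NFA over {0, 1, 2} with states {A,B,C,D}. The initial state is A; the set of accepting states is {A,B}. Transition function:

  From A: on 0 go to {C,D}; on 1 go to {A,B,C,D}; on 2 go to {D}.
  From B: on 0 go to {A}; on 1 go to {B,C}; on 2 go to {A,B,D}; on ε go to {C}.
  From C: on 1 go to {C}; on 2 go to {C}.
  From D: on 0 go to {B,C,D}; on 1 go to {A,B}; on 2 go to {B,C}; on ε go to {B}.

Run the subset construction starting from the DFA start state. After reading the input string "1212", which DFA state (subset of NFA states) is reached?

{A,B,C,D}

Start: {A}.
δ(A,1) = {A,B,C,D}.
Union: {A,B,C,D}.
After 1: {A,B,C,D}.
δ(A,2) = {D}; δ(B,2) = {A,B,D}; δ(C,2) = {C}; δ(D,2) = {B,C}.
Union: {A,B,C,D}.
After 2: {A,B,C,D}.
δ(A,1) = {A,B,C,D}; δ(B,1) = {B,C}; δ(C,1) = {C}; δ(D,1) = {A,B}.
Union: {A,B,C,D}.
After 1: {A,B,C,D}.
δ(A,2) = {D}; δ(B,2) = {A,B,D}; δ(C,2) = {C}; δ(D,2) = {B,C}.
Union: {A,B,C,D}.
After 2: {A,B,C,D}.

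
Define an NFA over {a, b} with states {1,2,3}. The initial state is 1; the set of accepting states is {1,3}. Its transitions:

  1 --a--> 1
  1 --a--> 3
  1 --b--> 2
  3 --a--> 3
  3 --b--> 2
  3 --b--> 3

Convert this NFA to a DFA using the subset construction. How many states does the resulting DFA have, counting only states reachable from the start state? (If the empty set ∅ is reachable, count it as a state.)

6

Start state of the DFA: {1}.
{1} --a--> {1,3}  [new]
{1} --b--> {2}  [new]
{1,3} --a--> {1,3}  [seen]
{1,3} --b--> {2,3}  [new]
{2} --a--> ∅  [new]
{2} --b--> ∅  [seen]
{2,3} --a--> {3}  [new]
{2,3} --b--> {2,3}  [seen]
∅ --a--> ∅  [seen]
∅ --b--> ∅  [seen]
{3} --a--> {3}  [seen]
{3} --b--> {2,3}  [seen]
Reachable DFA states: {1}, {1,3}, {2}, {2,3}, ∅, {3}.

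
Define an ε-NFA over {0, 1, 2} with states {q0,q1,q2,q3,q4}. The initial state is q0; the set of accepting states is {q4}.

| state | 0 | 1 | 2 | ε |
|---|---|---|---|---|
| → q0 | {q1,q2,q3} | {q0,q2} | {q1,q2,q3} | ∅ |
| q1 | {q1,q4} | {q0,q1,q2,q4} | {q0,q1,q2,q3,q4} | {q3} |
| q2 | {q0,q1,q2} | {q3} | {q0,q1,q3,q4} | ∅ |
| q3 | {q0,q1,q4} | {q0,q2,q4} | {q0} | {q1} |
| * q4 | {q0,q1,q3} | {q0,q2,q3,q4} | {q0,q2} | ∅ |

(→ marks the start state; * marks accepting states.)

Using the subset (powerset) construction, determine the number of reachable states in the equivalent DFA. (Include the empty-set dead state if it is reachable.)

Start state of the DFA: {q0} (ε-closure of the NFA start).
{q0} --0--> {q1,q2,q3}  [new]
{q0} --1--> {q0,q2}  [new]
{q0} --2--> {q1,q2,q3}  [seen]
{q1,q2,q3} --0--> {q0,q1,q2,q3,q4}  [new]
{q1,q2,q3} --1--> {q0,q1,q2,q3,q4}  [seen]
{q1,q2,q3} --2--> {q0,q1,q2,q3,q4}  [seen]
{q0,q2} --0--> {q0,q1,q2,q3}  [new]
{q0,q2} --1--> {q0,q1,q2,q3}  [seen]
{q0,q2} --2--> {q0,q1,q2,q3,q4}  [seen]
{q0,q1,q2,q3,q4} --0--> {q0,q1,q2,q3,q4}  [seen]
{q0,q1,q2,q3,q4} --1--> {q0,q1,q2,q3,q4}  [seen]
{q0,q1,q2,q3,q4} --2--> {q0,q1,q2,q3,q4}  [seen]
{q0,q1,q2,q3} --0--> {q0,q1,q2,q3,q4}  [seen]
{q0,q1,q2,q3} --1--> {q0,q1,q2,q3,q4}  [seen]
{q0,q1,q2,q3} --2--> {q0,q1,q2,q3,q4}  [seen]
Reachable DFA states: {q0}, {q1,q2,q3}, {q0,q2}, {q0,q1,q2,q3,q4}, {q0,q1,q2,q3}.

5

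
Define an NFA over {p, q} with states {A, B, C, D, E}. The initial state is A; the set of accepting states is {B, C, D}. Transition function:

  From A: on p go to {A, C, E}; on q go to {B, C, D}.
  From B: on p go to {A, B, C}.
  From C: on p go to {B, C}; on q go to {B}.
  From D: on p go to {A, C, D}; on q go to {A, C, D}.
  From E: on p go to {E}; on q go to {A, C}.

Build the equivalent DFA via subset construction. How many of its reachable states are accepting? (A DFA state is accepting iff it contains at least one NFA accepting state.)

Start state of the DFA: {A}.
{A} --p--> {A, C, E}  [new]
{A} --q--> {B, C, D}  [new]
{A, C, E} --p--> {A, B, C, E}  [new]
{A, C, E} --q--> {A, B, C, D}  [new]
{B, C, D} --p--> {A, B, C, D}  [seen]
{B, C, D} --q--> {A, B, C, D}  [seen]
{A, B, C, E} --p--> {A, B, C, E}  [seen]
{A, B, C, E} --q--> {A, B, C, D}  [seen]
{A, B, C, D} --p--> {A, B, C, D, E}  [new]
{A, B, C, D} --q--> {A, B, C, D}  [seen]
{A, B, C, D, E} --p--> {A, B, C, D, E}  [seen]
{A, B, C, D, E} --q--> {A, B, C, D}  [seen]
Reachable DFA states: {A}, {A, C, E}, {B, C, D}, {A, B, C, E}, {A, B, C, D}, {A, B, C, D, E}.
Accepting DFA states (contain an NFA accepting state): {A, C, E}, {B, C, D}, {A, B, C, E}, {A, B, C, D}, {A, B, C, D, E}.

5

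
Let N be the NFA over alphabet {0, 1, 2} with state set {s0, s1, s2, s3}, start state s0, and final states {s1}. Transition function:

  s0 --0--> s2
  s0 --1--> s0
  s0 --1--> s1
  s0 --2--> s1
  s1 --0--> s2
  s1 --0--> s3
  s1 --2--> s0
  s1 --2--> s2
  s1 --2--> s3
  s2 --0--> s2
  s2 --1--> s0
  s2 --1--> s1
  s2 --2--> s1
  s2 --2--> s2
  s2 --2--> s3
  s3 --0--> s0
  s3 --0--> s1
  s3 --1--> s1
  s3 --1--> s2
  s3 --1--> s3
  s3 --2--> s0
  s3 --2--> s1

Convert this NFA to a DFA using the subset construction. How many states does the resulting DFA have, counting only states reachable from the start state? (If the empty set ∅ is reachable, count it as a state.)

10

Start state of the DFA: {s0}.
{s0} --0--> {s2}  [new]
{s0} --1--> {s0, s1}  [new]
{s0} --2--> {s1}  [new]
{s2} --0--> {s2}  [seen]
{s2} --1--> {s0, s1}  [seen]
{s2} --2--> {s1, s2, s3}  [new]
{s0, s1} --0--> {s2, s3}  [new]
{s0, s1} --1--> {s0, s1}  [seen]
{s0, s1} --2--> {s0, s1, s2, s3}  [new]
{s1} --0--> {s2, s3}  [seen]
{s1} --1--> ∅  [new]
{s1} --2--> {s0, s2, s3}  [new]
{s1, s2, s3} --0--> {s0, s1, s2, s3}  [seen]
{s1, s2, s3} --1--> {s0, s1, s2, s3}  [seen]
{s1, s2, s3} --2--> {s0, s1, s2, s3}  [seen]
{s2, s3} --0--> {s0, s1, s2}  [new]
{s2, s3} --1--> {s0, s1, s2, s3}  [seen]
{s2, s3} --2--> {s0, s1, s2, s3}  [seen]
{s0, s1, s2, s3} --0--> {s0, s1, s2, s3}  [seen]
{s0, s1, s2, s3} --1--> {s0, s1, s2, s3}  [seen]
{s0, s1, s2, s3} --2--> {s0, s1, s2, s3}  [seen]
∅ --0--> ∅  [seen]
∅ --1--> ∅  [seen]
∅ --2--> ∅  [seen]
{s0, s2, s3} --0--> {s0, s1, s2}  [seen]
{s0, s2, s3} --1--> {s0, s1, s2, s3}  [seen]
{s0, s2, s3} --2--> {s0, s1, s2, s3}  [seen]
{s0, s1, s2} --0--> {s2, s3}  [seen]
{s0, s1, s2} --1--> {s0, s1}  [seen]
{s0, s1, s2} --2--> {s0, s1, s2, s3}  [seen]
Reachable DFA states: {s0}, {s2}, {s0, s1}, {s1}, {s1, s2, s3}, {s2, s3}, {s0, s1, s2, s3}, ∅, {s0, s2, s3}, {s0, s1, s2}.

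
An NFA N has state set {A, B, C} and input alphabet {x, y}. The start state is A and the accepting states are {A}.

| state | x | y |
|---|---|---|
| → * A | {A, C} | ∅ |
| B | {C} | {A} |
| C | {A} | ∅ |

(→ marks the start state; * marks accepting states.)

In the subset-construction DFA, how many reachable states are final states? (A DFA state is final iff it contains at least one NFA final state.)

Start state of the DFA: {A}.
{A} --x--> {A, C}  [new]
{A} --y--> ∅  [new]
{A, C} --x--> {A, C}  [seen]
{A, C} --y--> ∅  [seen]
∅ --x--> ∅  [seen]
∅ --y--> ∅  [seen]
Reachable DFA states: {A}, {A, C}, ∅.
Accepting DFA states (contain an NFA accepting state): {A}, {A, C}.

2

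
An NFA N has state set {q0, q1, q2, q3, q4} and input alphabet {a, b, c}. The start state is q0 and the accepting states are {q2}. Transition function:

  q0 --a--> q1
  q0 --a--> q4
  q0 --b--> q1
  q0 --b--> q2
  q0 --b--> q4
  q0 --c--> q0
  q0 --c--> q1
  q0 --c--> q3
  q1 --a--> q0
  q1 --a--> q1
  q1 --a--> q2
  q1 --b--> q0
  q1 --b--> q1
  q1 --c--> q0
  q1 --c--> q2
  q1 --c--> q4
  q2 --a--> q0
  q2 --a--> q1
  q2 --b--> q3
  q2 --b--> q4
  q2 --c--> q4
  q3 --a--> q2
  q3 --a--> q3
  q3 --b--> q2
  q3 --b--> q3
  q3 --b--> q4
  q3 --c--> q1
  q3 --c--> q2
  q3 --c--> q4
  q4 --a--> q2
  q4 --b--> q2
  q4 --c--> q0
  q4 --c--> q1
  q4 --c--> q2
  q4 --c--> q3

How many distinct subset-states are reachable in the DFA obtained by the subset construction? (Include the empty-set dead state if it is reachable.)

7

Start state of the DFA: {q0}.
{q0} --a--> {q1, q4}  [new]
{q0} --b--> {q1, q2, q4}  [new]
{q0} --c--> {q0, q1, q3}  [new]
{q1, q4} --a--> {q0, q1, q2}  [new]
{q1, q4} --b--> {q0, q1, q2}  [seen]
{q1, q4} --c--> {q0, q1, q2, q3, q4}  [new]
{q1, q2, q4} --a--> {q0, q1, q2}  [seen]
{q1, q2, q4} --b--> {q0, q1, q2, q3, q4}  [seen]
{q1, q2, q4} --c--> {q0, q1, q2, q3, q4}  [seen]
{q0, q1, q3} --a--> {q0, q1, q2, q3, q4}  [seen]
{q0, q1, q3} --b--> {q0, q1, q2, q3, q4}  [seen]
{q0, q1, q3} --c--> {q0, q1, q2, q3, q4}  [seen]
{q0, q1, q2} --a--> {q0, q1, q2, q4}  [new]
{q0, q1, q2} --b--> {q0, q1, q2, q3, q4}  [seen]
{q0, q1, q2} --c--> {q0, q1, q2, q3, q4}  [seen]
{q0, q1, q2, q3, q4} --a--> {q0, q1, q2, q3, q4}  [seen]
{q0, q1, q2, q3, q4} --b--> {q0, q1, q2, q3, q4}  [seen]
{q0, q1, q2, q3, q4} --c--> {q0, q1, q2, q3, q4}  [seen]
{q0, q1, q2, q4} --a--> {q0, q1, q2, q4}  [seen]
{q0, q1, q2, q4} --b--> {q0, q1, q2, q3, q4}  [seen]
{q0, q1, q2, q4} --c--> {q0, q1, q2, q3, q4}  [seen]
Reachable DFA states: {q0}, {q1, q4}, {q1, q2, q4}, {q0, q1, q3}, {q0, q1, q2}, {q0, q1, q2, q3, q4}, {q0, q1, q2, q4}.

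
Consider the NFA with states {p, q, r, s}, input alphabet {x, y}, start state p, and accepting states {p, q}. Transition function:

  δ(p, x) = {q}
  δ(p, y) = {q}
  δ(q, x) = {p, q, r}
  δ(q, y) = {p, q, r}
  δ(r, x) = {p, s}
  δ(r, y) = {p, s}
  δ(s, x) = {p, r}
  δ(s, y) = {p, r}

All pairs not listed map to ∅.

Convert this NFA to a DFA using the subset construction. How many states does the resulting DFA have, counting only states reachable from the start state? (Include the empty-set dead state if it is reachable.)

Start state of the DFA: {p}.
{p} --x--> {q}  [new]
{p} --y--> {q}  [seen]
{q} --x--> {p, q, r}  [new]
{q} --y--> {p, q, r}  [seen]
{p, q, r} --x--> {p, q, r, s}  [new]
{p, q, r} --y--> {p, q, r, s}  [seen]
{p, q, r, s} --x--> {p, q, r, s}  [seen]
{p, q, r, s} --y--> {p, q, r, s}  [seen]
Reachable DFA states: {p}, {q}, {p, q, r}, {p, q, r, s}.

4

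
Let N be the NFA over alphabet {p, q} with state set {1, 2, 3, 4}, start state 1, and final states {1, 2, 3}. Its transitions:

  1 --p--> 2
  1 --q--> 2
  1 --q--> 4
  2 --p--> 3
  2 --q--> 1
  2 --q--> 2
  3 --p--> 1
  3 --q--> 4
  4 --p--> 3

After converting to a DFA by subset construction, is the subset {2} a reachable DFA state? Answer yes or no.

Start state of the DFA: {1}.
{1} --p--> {2}  [new]
{1} --q--> {2, 4}  [new]
{2} --p--> {3}  [new]
{2} --q--> {1, 2}  [new]
{2, 4} --p--> {3}  [seen]
{2, 4} --q--> {1, 2}  [seen]
{3} --p--> {1}  [seen]
{3} --q--> {4}  [new]
{1, 2} --p--> {2, 3}  [new]
{1, 2} --q--> {1, 2, 4}  [new]
{4} --p--> {3}  [seen]
{4} --q--> ∅  [new]
{2, 3} --p--> {1, 3}  [new]
{2, 3} --q--> {1, 2, 4}  [seen]
{1, 2, 4} --p--> {2, 3}  [seen]
{1, 2, 4} --q--> {1, 2, 4}  [seen]
∅ --p--> ∅  [seen]
∅ --q--> ∅  [seen]
{1, 3} --p--> {1, 2}  [seen]
{1, 3} --q--> {2, 4}  [seen]
Reachable DFA states: {1}, {2}, {2, 4}, {3}, {1, 2}, {4}, {2, 3}, {1, 2, 4}, ∅, {1, 3}.
{2} is among them.

yes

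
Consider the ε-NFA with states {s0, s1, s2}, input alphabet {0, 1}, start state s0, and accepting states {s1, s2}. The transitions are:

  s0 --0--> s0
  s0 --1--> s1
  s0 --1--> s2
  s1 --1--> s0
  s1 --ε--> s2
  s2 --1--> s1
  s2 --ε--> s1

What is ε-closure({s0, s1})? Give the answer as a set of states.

Begin with {s0, s1}.
s1 →ε {s2}; add s2.
ε-closure = {s0, s1, s2}.

{s0, s1, s2}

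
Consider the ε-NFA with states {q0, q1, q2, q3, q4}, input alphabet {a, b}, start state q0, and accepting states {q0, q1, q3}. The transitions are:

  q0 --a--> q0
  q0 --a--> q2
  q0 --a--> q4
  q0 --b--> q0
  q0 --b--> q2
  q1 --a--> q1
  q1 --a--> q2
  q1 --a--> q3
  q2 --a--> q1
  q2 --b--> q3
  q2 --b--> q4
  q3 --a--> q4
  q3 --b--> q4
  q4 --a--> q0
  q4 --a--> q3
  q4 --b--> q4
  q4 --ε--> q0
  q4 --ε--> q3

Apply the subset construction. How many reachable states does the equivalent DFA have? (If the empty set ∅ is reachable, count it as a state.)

4

Start state of the DFA: {q0} (ε-closure of the NFA start).
{q0} --a--> {q0, q2, q3, q4}  [new]
{q0} --b--> {q0, q2}  [new]
{q0, q2, q3, q4} --a--> {q0, q1, q2, q3, q4}  [new]
{q0, q2, q3, q4} --b--> {q0, q2, q3, q4}  [seen]
{q0, q2} --a--> {q0, q1, q2, q3, q4}  [seen]
{q0, q2} --b--> {q0, q2, q3, q4}  [seen]
{q0, q1, q2, q3, q4} --a--> {q0, q1, q2, q3, q4}  [seen]
{q0, q1, q2, q3, q4} --b--> {q0, q2, q3, q4}  [seen]
Reachable DFA states: {q0}, {q0, q2, q3, q4}, {q0, q2}, {q0, q1, q2, q3, q4}.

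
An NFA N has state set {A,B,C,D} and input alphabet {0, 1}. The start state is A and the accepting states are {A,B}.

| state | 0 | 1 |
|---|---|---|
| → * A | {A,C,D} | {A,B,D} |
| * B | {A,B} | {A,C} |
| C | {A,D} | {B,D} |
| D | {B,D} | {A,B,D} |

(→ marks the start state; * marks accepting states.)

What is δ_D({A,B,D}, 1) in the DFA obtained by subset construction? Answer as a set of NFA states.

{A,B,C,D}

δ(A,1) = {A,B,D}; δ(B,1) = {A,C}; δ(D,1) = {A,B,D}.
Union: {A,B,C,D}.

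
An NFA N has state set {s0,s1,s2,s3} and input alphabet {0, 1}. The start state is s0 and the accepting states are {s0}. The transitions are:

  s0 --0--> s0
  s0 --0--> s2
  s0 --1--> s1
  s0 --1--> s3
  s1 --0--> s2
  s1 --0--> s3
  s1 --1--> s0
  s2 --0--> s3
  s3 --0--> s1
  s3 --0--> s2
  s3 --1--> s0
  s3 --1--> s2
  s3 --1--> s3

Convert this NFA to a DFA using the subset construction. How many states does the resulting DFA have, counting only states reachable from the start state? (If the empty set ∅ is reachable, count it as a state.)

6

Start state of the DFA: {s0}.
{s0} --0--> {s0,s2}  [new]
{s0} --1--> {s1,s3}  [new]
{s0,s2} --0--> {s0,s2,s3}  [new]
{s0,s2} --1--> {s1,s3}  [seen]
{s1,s3} --0--> {s1,s2,s3}  [new]
{s1,s3} --1--> {s0,s2,s3}  [seen]
{s0,s2,s3} --0--> {s0,s1,s2,s3}  [new]
{s0,s2,s3} --1--> {s0,s1,s2,s3}  [seen]
{s1,s2,s3} --0--> {s1,s2,s3}  [seen]
{s1,s2,s3} --1--> {s0,s2,s3}  [seen]
{s0,s1,s2,s3} --0--> {s0,s1,s2,s3}  [seen]
{s0,s1,s2,s3} --1--> {s0,s1,s2,s3}  [seen]
Reachable DFA states: {s0}, {s0,s2}, {s1,s3}, {s0,s2,s3}, {s1,s2,s3}, {s0,s1,s2,s3}.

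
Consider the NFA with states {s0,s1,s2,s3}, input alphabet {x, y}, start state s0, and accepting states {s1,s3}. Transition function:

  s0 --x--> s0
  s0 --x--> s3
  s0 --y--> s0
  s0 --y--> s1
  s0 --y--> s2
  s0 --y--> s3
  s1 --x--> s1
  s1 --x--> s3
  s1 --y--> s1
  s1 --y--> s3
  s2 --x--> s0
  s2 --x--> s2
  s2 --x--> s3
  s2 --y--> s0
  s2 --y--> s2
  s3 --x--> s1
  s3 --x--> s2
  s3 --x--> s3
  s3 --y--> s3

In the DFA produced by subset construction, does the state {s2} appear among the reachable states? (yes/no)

no

Start state of the DFA: {s0}.
{s0} --x--> {s0,s3}  [new]
{s0} --y--> {s0,s1,s2,s3}  [new]
{s0,s3} --x--> {s0,s1,s2,s3}  [seen]
{s0,s3} --y--> {s0,s1,s2,s3}  [seen]
{s0,s1,s2,s3} --x--> {s0,s1,s2,s3}  [seen]
{s0,s1,s2,s3} --y--> {s0,s1,s2,s3}  [seen]
Reachable DFA states: {s0}, {s0,s3}, {s0,s1,s2,s3}.
{s2} is not among them.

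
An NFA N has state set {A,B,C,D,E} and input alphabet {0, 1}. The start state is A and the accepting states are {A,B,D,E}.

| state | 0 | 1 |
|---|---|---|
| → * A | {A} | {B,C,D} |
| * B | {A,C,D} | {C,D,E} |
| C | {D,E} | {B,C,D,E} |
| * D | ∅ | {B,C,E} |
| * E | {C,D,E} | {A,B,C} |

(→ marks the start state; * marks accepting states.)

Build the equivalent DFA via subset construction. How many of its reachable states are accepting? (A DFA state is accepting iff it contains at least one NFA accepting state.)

5

Start state of the DFA: {A}.
{A} --0--> {A}  [seen]
{A} --1--> {B,C,D}  [new]
{B,C,D} --0--> {A,C,D,E}  [new]
{B,C,D} --1--> {B,C,D,E}  [new]
{A,C,D,E} --0--> {A,C,D,E}  [seen]
{A,C,D,E} --1--> {A,B,C,D,E}  [new]
{B,C,D,E} --0--> {A,C,D,E}  [seen]
{B,C,D,E} --1--> {A,B,C,D,E}  [seen]
{A,B,C,D,E} --0--> {A,C,D,E}  [seen]
{A,B,C,D,E} --1--> {A,B,C,D,E}  [seen]
Reachable DFA states: {A}, {B,C,D}, {A,C,D,E}, {B,C,D,E}, {A,B,C,D,E}.
Accepting DFA states (contain an NFA accepting state): {A}, {B,C,D}, {A,C,D,E}, {B,C,D,E}, {A,B,C,D,E}.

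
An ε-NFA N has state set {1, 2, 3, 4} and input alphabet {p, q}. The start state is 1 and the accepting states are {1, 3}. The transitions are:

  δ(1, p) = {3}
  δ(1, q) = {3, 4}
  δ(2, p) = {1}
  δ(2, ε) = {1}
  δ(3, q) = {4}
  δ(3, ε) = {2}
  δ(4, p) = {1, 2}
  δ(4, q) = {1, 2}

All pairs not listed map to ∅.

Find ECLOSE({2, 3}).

Begin with {2, 3}.
2 →ε {1}; add 1.
ε-closure = {1, 2, 3}.

{1, 2, 3}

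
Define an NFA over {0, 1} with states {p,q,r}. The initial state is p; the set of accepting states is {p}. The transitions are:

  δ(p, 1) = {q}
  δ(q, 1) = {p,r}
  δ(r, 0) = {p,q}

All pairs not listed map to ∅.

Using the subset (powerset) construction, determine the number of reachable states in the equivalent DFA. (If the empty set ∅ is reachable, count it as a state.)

Start state of the DFA: {p}.
{p} --0--> ∅  [new]
{p} --1--> {q}  [new]
∅ --0--> ∅  [seen]
∅ --1--> ∅  [seen]
{q} --0--> ∅  [seen]
{q} --1--> {p,r}  [new]
{p,r} --0--> {p,q}  [new]
{p,r} --1--> {q}  [seen]
{p,q} --0--> ∅  [seen]
{p,q} --1--> {p,q,r}  [new]
{p,q,r} --0--> {p,q}  [seen]
{p,q,r} --1--> {p,q,r}  [seen]
Reachable DFA states: {p}, ∅, {q}, {p,r}, {p,q}, {p,q,r}.

6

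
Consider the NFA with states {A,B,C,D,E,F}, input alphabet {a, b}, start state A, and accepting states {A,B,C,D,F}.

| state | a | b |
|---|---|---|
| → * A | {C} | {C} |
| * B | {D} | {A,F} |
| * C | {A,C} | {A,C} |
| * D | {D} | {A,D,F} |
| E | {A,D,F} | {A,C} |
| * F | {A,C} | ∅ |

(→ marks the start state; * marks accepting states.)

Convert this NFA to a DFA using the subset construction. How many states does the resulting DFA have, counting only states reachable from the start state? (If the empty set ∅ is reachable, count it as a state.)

3

Start state of the DFA: {A}.
{A} --a--> {C}  [new]
{A} --b--> {C}  [seen]
{C} --a--> {A,C}  [new]
{C} --b--> {A,C}  [seen]
{A,C} --a--> {A,C}  [seen]
{A,C} --b--> {A,C}  [seen]
Reachable DFA states: {A}, {C}, {A,C}.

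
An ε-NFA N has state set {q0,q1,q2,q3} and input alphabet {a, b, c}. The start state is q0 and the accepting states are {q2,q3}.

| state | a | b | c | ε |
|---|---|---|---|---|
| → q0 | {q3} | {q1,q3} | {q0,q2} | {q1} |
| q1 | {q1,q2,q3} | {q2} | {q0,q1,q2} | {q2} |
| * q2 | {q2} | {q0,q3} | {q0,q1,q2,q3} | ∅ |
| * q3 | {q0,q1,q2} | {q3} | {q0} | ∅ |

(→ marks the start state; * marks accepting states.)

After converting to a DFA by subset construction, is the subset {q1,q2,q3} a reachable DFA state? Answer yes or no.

Start state of the DFA: {q0,q1,q2} (ε-closure of the NFA start).
{q0,q1,q2} --a--> {q1,q2,q3}  [new]
{q0,q1,q2} --b--> {q0,q1,q2,q3}  [new]
{q0,q1,q2} --c--> {q0,q1,q2,q3}  [seen]
{q1,q2,q3} --a--> {q0,q1,q2,q3}  [seen]
{q1,q2,q3} --b--> {q0,q1,q2,q3}  [seen]
{q1,q2,q3} --c--> {q0,q1,q2,q3}  [seen]
{q0,q1,q2,q3} --a--> {q0,q1,q2,q3}  [seen]
{q0,q1,q2,q3} --b--> {q0,q1,q2,q3}  [seen]
{q0,q1,q2,q3} --c--> {q0,q1,q2,q3}  [seen]
Reachable DFA states: {q0,q1,q2}, {q1,q2,q3}, {q0,q1,q2,q3}.
{q1,q2,q3} is among them.

yes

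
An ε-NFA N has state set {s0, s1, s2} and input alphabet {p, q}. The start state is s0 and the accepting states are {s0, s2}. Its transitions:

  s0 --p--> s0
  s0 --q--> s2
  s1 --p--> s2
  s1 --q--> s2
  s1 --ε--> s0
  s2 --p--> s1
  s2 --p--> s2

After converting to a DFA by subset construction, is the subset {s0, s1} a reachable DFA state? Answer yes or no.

Start state of the DFA: {s0} (ε-closure of the NFA start).
{s0} --p--> {s0}  [seen]
{s0} --q--> {s2}  [new]
{s2} --p--> {s0, s1, s2}  [new]
{s2} --q--> ∅  [new]
{s0, s1, s2} --p--> {s0, s1, s2}  [seen]
{s0, s1, s2} --q--> {s2}  [seen]
∅ --p--> ∅  [seen]
∅ --q--> ∅  [seen]
Reachable DFA states: {s0}, {s2}, {s0, s1, s2}, ∅.
{s0, s1} is not among them.

no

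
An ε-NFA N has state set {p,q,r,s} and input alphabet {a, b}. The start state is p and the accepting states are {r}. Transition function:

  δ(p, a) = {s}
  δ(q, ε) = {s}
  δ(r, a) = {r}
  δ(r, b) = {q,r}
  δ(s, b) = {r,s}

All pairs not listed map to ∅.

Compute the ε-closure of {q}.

Begin with {q}.
q →ε {s}; add s.
ε-closure = {q,s}.

{q,s}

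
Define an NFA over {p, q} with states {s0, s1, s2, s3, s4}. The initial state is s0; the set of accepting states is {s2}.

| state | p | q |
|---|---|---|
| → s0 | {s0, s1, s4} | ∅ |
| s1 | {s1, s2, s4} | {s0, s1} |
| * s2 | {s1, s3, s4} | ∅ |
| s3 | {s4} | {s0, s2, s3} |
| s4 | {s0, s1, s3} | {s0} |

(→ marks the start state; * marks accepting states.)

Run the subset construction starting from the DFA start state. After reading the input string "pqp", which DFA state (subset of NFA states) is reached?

Start: {s0}.
δ(s0,p) = {s0, s1, s4}.
Union: {s0, s1, s4}.
After p: {s0, s1, s4}.
δ(s0,q) = ∅; δ(s1,q) = {s0, s1}; δ(s4,q) = {s0}.
Union: {s0, s1}.
After q: {s0, s1}.
δ(s0,p) = {s0, s1, s4}; δ(s1,p) = {s1, s2, s4}.
Union: {s0, s1, s2, s4}.
After p: {s0, s1, s2, s4}.

{s0, s1, s2, s4}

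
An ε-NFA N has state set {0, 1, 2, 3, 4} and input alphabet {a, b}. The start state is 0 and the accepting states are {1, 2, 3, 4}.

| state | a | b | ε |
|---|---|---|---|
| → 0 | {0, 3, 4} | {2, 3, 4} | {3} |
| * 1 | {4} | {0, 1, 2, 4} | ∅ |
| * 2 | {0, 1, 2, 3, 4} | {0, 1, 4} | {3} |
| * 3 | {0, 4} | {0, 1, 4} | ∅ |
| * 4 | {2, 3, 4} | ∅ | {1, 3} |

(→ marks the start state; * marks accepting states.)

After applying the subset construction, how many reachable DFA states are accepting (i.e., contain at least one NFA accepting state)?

Start state of the DFA: {0, 3} (ε-closure of the NFA start).
{0, 3} --a--> {0, 1, 3, 4}  [new]
{0, 3} --b--> {0, 1, 2, 3, 4}  [new]
{0, 1, 3, 4} --a--> {0, 1, 2, 3, 4}  [seen]
{0, 1, 3, 4} --b--> {0, 1, 2, 3, 4}  [seen]
{0, 1, 2, 3, 4} --a--> {0, 1, 2, 3, 4}  [seen]
{0, 1, 2, 3, 4} --b--> {0, 1, 2, 3, 4}  [seen]
Reachable DFA states: {0, 3}, {0, 1, 3, 4}, {0, 1, 2, 3, 4}.
Accepting DFA states (contain an NFA accepting state): {0, 3}, {0, 1, 3, 4}, {0, 1, 2, 3, 4}.

3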